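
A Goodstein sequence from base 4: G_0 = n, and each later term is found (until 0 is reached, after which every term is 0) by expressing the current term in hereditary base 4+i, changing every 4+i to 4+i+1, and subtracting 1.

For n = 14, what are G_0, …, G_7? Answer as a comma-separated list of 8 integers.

i=0: 14 = 3·4 + 2 (b=4); 4→5: 3·5 + 2 = 17; 17−1 = 16
i=1: 16 = 3·5 + 1 (b=5); 5→6: 3·6 + 1 = 19; 19−1 = 18
i=2: 18 = 3·6 (b=6); 6→7: 3·7 = 21; 21−1 = 20
i=3: 20 = 2·7 + 6 (b=7); 7→8: 2·8 + 6 = 22; 22−1 = 21
i=4: 21 = 2·8 + 5 (b=8); 8→9: 2·9 + 5 = 23; 23−1 = 22
i=5: 22 = 2·9 + 4 (b=9); 9→10: 2·10 + 4 = 24; 24−1 = 23
i=6: 23 = 2·10 + 3 (b=10); 10→11: 2·11 + 3 = 25; 25−1 = 24

14, 16, 18, 20, 21, 22, 23, 24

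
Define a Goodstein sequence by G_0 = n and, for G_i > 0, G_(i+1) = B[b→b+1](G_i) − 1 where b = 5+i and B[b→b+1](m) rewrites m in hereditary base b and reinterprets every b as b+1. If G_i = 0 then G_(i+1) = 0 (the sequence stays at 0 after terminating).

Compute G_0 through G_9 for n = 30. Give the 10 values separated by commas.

[0] 30 ≡ 5^2 + 5 (base 5). Lift 6: 42. −1: 41.
[1] 41 ≡ 6^2 + 5 (base 6). Lift 7: 54. −1: 53.
[2] 53 ≡ 7^2 + 4 (base 7). Lift 8: 68. −1: 67.
[3] 67 ≡ 8^2 + 3 (base 8). Lift 9: 84. −1: 83.
[4] 83 ≡ 9^2 + 2 (base 9). Lift 10: 102. −1: 101.
[5] 101 ≡ 10^2 + 1 (base 10). Lift 11: 122. −1: 121.
[6] 121 ≡ 11^2 (base 11). Lift 12: 144. −1: 143.
[7] 143 ≡ 11·12 + 11 (base 12). Lift 13: 154. −1: 153.
[8] 153 ≡ 11·13 + 10 (base 13). Lift 14: 164. −1: 163.

30, 41, 53, 67, 83, 101, 121, 143, 153, 163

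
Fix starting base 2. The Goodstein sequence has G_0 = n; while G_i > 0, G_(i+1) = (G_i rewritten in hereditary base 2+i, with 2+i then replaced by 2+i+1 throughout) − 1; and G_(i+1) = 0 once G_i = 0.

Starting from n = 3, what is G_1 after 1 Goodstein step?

(0) 3|_2 = 2 + 1 ↦ 3 + 1|_3 = 4 ⇒ 3
(1) 3|_3 = 3 ↦ 4|_4 = 4 ⇒ 3

3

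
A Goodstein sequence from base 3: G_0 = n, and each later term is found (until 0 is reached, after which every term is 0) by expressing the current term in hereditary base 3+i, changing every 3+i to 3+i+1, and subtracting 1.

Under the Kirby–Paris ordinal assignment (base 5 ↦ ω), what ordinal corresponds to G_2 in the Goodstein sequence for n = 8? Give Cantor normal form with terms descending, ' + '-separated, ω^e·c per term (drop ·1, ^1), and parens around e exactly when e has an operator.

base 3: 8 = 2·3 + 2; at 4: 2·4 + 2 = 10; next = 9
base 4: 9 = 2·4 + 1; at 5: 2·5 + 1 = 11; next = 10
base 5: 10 = 2·5; at 6: 2·6 = 12; next = 11

ω·2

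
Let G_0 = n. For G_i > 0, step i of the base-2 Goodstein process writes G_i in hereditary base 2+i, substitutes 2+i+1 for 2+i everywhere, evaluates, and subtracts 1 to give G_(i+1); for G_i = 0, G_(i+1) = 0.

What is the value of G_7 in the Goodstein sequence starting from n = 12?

[0] 12 ≡ 2^(2 + 1) + 2^2 (base 2). Lift 3: 108. −1: 107.
[1] 107 ≡ 3^(3 + 1) + 2·3^2 + 2·3 + 2 (base 3). Lift 4: 1066. −1: 1065.
[2] 1065 ≡ 4^(4 + 1) + 2·4^2 + 2·4 + 1 (base 4). Lift 5: 15686. −1: 15685.
[3] 15685 ≡ 5^(5 + 1) + 2·5^2 + 2·5 (base 5). Lift 6: 280020. −1: 280019.
[4] 280019 ≡ 6^(6 + 1) + 2·6^2 + 6 + 5 (base 6). Lift 7: 5764911. −1: 5764910.
[5] 5764910 ≡ 7^(7 + 1) + 2·7^2 + 7 + 4 (base 7). Lift 8: 134217868. −1: 134217867.
[6] 134217867 ≡ 8^(8 + 1) + 2·8^2 + 8 + 3 (base 8). Lift 9: 3486784575. −1: 3486784574.
[7] 3486784574 ≡ 9^(9 + 1) + 2·9^2 + 9 + 2 (base 9). Lift 10: 100000000212. −1: 100000000211.

3486784574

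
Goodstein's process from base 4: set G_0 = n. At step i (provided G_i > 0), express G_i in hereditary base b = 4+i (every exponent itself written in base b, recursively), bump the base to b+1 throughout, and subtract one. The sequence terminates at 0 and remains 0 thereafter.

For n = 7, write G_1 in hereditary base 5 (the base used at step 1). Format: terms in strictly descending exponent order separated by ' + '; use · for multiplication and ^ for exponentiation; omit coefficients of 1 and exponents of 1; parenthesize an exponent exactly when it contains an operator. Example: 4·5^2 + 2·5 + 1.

7 —HB4→ 4 + 3 —bump→ 5 + 3 = 8 —(−1)→ 7
7 —HB5→ 5 + 2 —bump→ 6 + 2 = 8 —(−1)→ 7

5 + 2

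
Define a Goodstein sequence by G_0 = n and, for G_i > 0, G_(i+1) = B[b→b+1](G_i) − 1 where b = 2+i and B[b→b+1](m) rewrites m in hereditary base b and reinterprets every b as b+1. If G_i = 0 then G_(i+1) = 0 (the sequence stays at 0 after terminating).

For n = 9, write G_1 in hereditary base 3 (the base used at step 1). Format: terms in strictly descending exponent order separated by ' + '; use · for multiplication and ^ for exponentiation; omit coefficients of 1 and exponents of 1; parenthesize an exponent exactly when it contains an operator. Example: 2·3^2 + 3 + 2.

G_0 = 9. HB_2(9) = 2^(2 + 1) + 1. Bump = 82. G_1 = 81.
G_1 = 81. HB_3(81) = 3^(3 + 1). Bump = 1024. G_2 = 1023.

3^(3 + 1)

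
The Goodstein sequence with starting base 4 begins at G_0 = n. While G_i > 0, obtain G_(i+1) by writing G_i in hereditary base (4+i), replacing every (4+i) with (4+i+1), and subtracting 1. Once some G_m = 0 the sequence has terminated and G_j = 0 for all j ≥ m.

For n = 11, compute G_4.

G_0=11  [base 4] 2·4 + 3  →[4↦5]→  2·5 + 3 = 13  −1 ⇒ G_1=12
G_1=12  [base 5] 2·5 + 2  →[5↦6]→  2·6 + 2 = 14  −1 ⇒ G_2=13
G_2=13  [base 6] 2·6 + 1  →[6↦7]→  2·7 + 1 = 15  −1 ⇒ G_3=14
G_3=14  [base 7] 2·7  →[7↦8]→  2·8 = 16  −1 ⇒ G_4=15
G_4=15  [base 8] 8 + 7  →[8↦9]→  9 + 7 = 16  −1 ⇒ G_5=15

15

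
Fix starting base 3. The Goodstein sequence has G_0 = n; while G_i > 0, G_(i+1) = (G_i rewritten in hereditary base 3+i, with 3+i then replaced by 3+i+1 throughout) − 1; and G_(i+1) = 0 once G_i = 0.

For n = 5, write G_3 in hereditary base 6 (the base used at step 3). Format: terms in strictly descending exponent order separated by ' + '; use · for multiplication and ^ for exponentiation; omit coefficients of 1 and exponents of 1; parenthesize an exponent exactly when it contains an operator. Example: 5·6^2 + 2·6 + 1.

5

5 —HB3→ 3 + 2 —bump→ 4 + 2 = 6 —(−1)→ 5
5 —HB4→ 4 + 1 —bump→ 5 + 1 = 6 —(−1)→ 5
5 —HB5→ 5 —bump→ 6 = 6 —(−1)→ 5
5 —HB6→ 5 —bump→ 5 = 5 —(−1)→ 4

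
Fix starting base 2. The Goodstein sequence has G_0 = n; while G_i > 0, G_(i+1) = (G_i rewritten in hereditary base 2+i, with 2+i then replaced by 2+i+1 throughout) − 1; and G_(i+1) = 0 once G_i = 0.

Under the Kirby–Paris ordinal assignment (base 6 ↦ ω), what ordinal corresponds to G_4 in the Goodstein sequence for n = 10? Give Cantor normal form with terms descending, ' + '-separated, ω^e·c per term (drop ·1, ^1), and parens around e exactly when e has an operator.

step 0: 10 = 2^(2 + 1) + 2; sub 3 for 2: 3^(3 + 1) + 3; = 84; G_1 = 84−1 = 83
step 1: 83 = 3^(3 + 1) + 2; sub 4 for 3: 4^(4 + 1) + 2; = 1026; G_2 = 1026−1 = 1025
step 2: 1025 = 4^(4 + 1) + 1; sub 5 for 4: 5^(5 + 1) + 1; = 15626; G_3 = 15626−1 = 15625
step 3: 15625 = 5^(5 + 1); sub 6 for 5: 6^(6 + 1); = 279936; G_4 = 279936−1 = 279935
step 4: 279935 = 5·6^6 + 5·6^5 + 5·6^4 + 5·6^3 + 5·6^2 + 5·6 + 5; sub 7 for 6: 5·7^7 + 5·7^5 + 5·7^4 + 5·7^3 + 5·7^2 + 5·7 + 5; = 4215755; G_5 = 4215755−1 = 4215754

ω^ω·5 + ω^5·5 + ω^4·5 + ω^3·5 + ω^2·5 + ω·5 + 5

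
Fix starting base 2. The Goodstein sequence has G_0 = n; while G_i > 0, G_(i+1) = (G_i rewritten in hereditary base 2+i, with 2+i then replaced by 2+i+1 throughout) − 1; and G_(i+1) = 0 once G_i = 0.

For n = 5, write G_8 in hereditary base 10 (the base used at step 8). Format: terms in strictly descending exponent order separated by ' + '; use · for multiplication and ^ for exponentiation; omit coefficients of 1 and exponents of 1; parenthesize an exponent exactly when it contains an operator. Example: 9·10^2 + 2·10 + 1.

[0] 5 ≡ 2^2 + 1 (base 2). Lift 3: 28. −1: 27.
[1] 27 ≡ 3^3 (base 3). Lift 4: 256. −1: 255.
[2] 255 ≡ 3·4^3 + 3·4^2 + 3·4 + 3 (base 4). Lift 5: 468. −1: 467.
[3] 467 ≡ 3·5^3 + 3·5^2 + 3·5 + 2 (base 5). Lift 6: 776. −1: 775.
[4] 775 ≡ 3·6^3 + 3·6^2 + 3·6 + 1 (base 6). Lift 7: 1198. −1: 1197.
[5] 1197 ≡ 3·7^3 + 3·7^2 + 3·7 (base 7). Lift 8: 1752. −1: 1751.
[6] 1751 ≡ 3·8^3 + 3·8^2 + 2·8 + 7 (base 8). Lift 9: 2455. −1: 2454.
[7] 2454 ≡ 3·9^3 + 3·9^2 + 2·9 + 6 (base 9). Lift 10: 3326. −1: 3325.
[8] 3325 ≡ 3·10^3 + 3·10^2 + 2·10 + 5 (base 10). Lift 11: 4383. −1: 4382.

3·10^3 + 3·10^2 + 2·10 + 5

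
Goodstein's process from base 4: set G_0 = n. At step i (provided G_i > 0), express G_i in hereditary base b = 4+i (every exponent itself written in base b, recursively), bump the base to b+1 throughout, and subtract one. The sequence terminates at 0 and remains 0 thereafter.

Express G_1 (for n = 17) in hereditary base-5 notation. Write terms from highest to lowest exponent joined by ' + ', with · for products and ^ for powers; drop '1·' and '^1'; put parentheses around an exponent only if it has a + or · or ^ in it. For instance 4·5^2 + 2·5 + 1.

[0] 17 ≡ 4^2 + 1 (base 4). Lift 5: 26. −1: 25.
[1] 25 ≡ 5^2 (base 5). Lift 6: 36. −1: 35.

5^2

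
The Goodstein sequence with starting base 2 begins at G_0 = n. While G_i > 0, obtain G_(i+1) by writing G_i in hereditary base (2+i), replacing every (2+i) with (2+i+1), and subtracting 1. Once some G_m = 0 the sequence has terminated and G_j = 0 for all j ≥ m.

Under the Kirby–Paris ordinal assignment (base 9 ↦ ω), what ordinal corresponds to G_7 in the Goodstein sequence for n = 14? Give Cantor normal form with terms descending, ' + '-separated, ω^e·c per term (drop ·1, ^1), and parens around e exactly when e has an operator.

ω^(ω + 1) + ω^5·5 + ω^4·5 + ω^3·5 + ω^2·5 + ω·5 + 2

(0) 14|_2 = 2^(2 + 1) + 2^2 + 2 ↦ 3^(3 + 1) + 3^3 + 3|_3 = 111 ⇒ 110
(1) 110|_3 = 3^(3 + 1) + 3^3 + 2 ↦ 4^(4 + 1) + 4^4 + 2|_4 = 1282 ⇒ 1281
(2) 1281|_4 = 4^(4 + 1) + 4^4 + 1 ↦ 5^(5 + 1) + 5^5 + 1|_5 = 18751 ⇒ 18750
(3) 18750|_5 = 5^(5 + 1) + 5^5 ↦ 6^(6 + 1) + 6^6|_6 = 326592 ⇒ 326591
(4) 326591|_6 = 6^(6 + 1) + 5·6^5 + 5·6^4 + 5·6^3 + 5·6^2 + 5·6 + 5 ↦ 7^(7 + 1) + 5·7^5 + 5·7^4 + 5·7^3 + 5·7^2 + 5·7 + 5|_7 = 5862841 ⇒ 5862840
(5) 5862840|_7 = 7^(7 + 1) + 5·7^5 + 5·7^4 + 5·7^3 + 5·7^2 + 5·7 + 4 ↦ 8^(8 + 1) + 5·8^5 + 5·8^4 + 5·8^3 + 5·8^2 + 5·8 + 4|_8 = 134404972 ⇒ 134404971
(6) 134404971|_8 = 8^(8 + 1) + 5·8^5 + 5·8^4 + 5·8^3 + 5·8^2 + 5·8 + 3 ↦ 9^(9 + 1) + 5·9^5 + 5·9^4 + 5·9^3 + 5·9^2 + 5·9 + 3|_9 = 3487116549 ⇒ 3487116548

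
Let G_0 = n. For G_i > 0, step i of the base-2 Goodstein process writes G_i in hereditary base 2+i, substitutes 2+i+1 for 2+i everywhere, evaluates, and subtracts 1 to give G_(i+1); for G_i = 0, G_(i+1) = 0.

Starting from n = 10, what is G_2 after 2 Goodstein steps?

base 2: 10 = 2^(2 + 1) + 2; at 3: 3^(3 + 1) + 3 = 84; next = 83
base 3: 83 = 3^(3 + 1) + 2; at 4: 4^(4 + 1) + 2 = 1026; next = 1025

1025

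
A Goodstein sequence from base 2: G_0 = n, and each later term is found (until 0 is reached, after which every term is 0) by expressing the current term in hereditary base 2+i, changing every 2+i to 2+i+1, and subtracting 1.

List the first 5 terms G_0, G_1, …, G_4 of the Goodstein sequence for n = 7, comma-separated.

(0) 7|_2 = 2^2 + 2 + 1 ↦ 3^3 + 3 + 1|_3 = 31 ⇒ 30
(1) 30|_3 = 3^3 + 3 ↦ 4^4 + 4|_4 = 260 ⇒ 259
(2) 259|_4 = 4^4 + 3 ↦ 5^5 + 3|_5 = 3128 ⇒ 3127
(3) 3127|_5 = 5^5 + 2 ↦ 6^6 + 2|_6 = 46658 ⇒ 46657

7, 30, 259, 3127, 46657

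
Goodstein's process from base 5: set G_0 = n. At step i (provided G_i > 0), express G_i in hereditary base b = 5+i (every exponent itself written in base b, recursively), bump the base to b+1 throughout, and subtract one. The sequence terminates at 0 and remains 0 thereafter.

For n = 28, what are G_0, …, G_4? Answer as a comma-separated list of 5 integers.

base 5: 28 = 5^2 + 3; at 6: 6^2 + 3 = 39; next = 38
base 6: 38 = 6^2 + 2; at 7: 7^2 + 2 = 51; next = 50
base 7: 50 = 7^2 + 1; at 8: 8^2 + 1 = 65; next = 64
base 8: 64 = 8^2; at 9: 9^2 = 81; next = 80

28, 38, 50, 64, 80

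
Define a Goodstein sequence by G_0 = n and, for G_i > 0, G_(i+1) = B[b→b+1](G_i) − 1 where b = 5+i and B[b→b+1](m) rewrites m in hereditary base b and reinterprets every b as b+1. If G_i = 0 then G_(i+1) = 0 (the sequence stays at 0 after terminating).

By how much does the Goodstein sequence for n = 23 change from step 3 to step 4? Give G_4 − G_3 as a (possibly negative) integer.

G_0=23  [base 5] 4·5 + 3  →[5↦6]→  4·6 + 3 = 27  −1 ⇒ G_1=26
G_1=26  [base 6] 4·6 + 2  →[6↦7]→  4·7 + 2 = 30  −1 ⇒ G_2=29
G_2=29  [base 7] 4·7 + 1  →[7↦8]→  4·8 + 1 = 33  −1 ⇒ G_3=32
G_3=32  [base 8] 4·8  →[8↦9]→  4·9 = 36  −1 ⇒ G_4=35

3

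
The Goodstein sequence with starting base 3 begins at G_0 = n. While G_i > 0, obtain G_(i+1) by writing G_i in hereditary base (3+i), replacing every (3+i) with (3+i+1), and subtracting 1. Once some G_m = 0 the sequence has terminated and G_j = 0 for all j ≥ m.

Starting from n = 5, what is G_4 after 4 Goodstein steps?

4

base 3: 5 = 3 + 2; at 4: 4 + 2 = 6; next = 5
base 4: 5 = 4 + 1; at 5: 5 + 1 = 6; next = 5
base 5: 5 = 5; at 6: 6 = 6; next = 5
base 6: 5 = 5; at 7: 5 = 5; next = 4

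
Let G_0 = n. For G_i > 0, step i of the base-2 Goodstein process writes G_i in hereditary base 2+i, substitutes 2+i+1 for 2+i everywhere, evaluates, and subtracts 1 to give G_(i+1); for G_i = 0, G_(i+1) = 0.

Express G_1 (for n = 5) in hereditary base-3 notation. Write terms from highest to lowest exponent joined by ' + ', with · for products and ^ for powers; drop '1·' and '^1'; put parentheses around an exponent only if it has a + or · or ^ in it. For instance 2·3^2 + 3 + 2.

i=0: 5 = 2^2 + 1 (b=2); 2→3: 3^3 + 1 = 28; 28−1 = 27
i=1: 27 = 3^3 (b=3); 3→4: 4^4 = 256; 256−1 = 255

3^3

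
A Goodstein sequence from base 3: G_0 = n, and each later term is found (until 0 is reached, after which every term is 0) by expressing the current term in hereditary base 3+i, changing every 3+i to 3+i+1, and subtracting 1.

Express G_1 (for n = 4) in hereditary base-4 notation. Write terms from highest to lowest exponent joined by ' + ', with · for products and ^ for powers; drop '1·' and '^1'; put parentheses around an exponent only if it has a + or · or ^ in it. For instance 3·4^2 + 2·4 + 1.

4

step 0: 4 = 3 + 1; sub 4 for 3: 4 + 1; = 5; G_1 = 5−1 = 4
step 1: 4 = 4; sub 5 for 4: 5; = 5; G_2 = 5−1 = 4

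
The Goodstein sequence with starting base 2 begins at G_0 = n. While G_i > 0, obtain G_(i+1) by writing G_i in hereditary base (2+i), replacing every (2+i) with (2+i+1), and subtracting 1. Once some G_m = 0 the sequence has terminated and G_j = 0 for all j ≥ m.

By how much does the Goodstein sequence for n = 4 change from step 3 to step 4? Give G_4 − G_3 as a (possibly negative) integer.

step 0: 4 = 2^2; sub 3 for 2: 3^3; = 27; G_1 = 27−1 = 26
step 1: 26 = 2·3^2 + 2·3 + 2; sub 4 for 3: 2·4^2 + 2·4 + 2; = 42; G_2 = 42−1 = 41
step 2: 41 = 2·4^2 + 2·4 + 1; sub 5 for 4: 2·5^2 + 2·5 + 1; = 61; G_3 = 61−1 = 60
step 3: 60 = 2·5^2 + 2·5; sub 6 for 5: 2·6^2 + 2·6; = 84; G_4 = 84−1 = 83

23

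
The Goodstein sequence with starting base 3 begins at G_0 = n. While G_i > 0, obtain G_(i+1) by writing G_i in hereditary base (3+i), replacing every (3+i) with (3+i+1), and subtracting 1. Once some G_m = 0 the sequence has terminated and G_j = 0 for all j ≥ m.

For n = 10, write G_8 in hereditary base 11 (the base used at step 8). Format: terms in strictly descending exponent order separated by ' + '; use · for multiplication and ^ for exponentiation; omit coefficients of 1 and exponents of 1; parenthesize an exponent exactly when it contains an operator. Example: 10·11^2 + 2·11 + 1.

i=0: 10 = 3^2 + 1 (b=3); 3→4: 4^2 + 1 = 17; 17−1 = 16
i=1: 16 = 4^2 (b=4); 4→5: 5^2 = 25; 25−1 = 24
i=2: 24 = 4·5 + 4 (b=5); 5→6: 4·6 + 4 = 28; 28−1 = 27
i=3: 27 = 4·6 + 3 (b=6); 6→7: 4·7 + 3 = 31; 31−1 = 30
i=4: 30 = 4·7 + 2 (b=7); 7→8: 4·8 + 2 = 34; 34−1 = 33
i=5: 33 = 4·8 + 1 (b=8); 8→9: 4·9 + 1 = 37; 37−1 = 36
i=6: 36 = 4·9 (b=9); 9→10: 4·10 = 40; 40−1 = 39
i=7: 39 = 3·10 + 9 (b=10); 10→11: 3·11 + 9 = 42; 42−1 = 41
i=8: 41 = 3·11 + 8 (b=11); 11→12: 3·12 + 8 = 44; 44−1 = 43

3·11 + 8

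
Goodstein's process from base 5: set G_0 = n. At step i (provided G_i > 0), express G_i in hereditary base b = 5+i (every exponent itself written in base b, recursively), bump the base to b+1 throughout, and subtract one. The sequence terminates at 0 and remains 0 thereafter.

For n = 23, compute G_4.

(0) 23|_5 = 4·5 + 3 ↦ 4·6 + 3|_6 = 27 ⇒ 26
(1) 26|_6 = 4·6 + 2 ↦ 4·7 + 2|_7 = 30 ⇒ 29
(2) 29|_7 = 4·7 + 1 ↦ 4·8 + 1|_8 = 33 ⇒ 32
(3) 32|_8 = 4·8 ↦ 4·9|_9 = 36 ⇒ 35
(4) 35|_9 = 3·9 + 8 ↦ 3·10 + 8|_10 = 38 ⇒ 37

35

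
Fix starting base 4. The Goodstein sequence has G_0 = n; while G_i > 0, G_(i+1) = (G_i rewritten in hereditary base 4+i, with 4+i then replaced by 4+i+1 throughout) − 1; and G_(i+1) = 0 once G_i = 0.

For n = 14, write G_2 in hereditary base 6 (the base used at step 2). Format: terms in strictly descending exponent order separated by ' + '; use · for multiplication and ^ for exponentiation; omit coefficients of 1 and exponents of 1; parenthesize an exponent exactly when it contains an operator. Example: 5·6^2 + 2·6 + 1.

3·6

G_0 = 14. HB_4(14) = 3·4 + 2. Bump = 17. G_1 = 16.
G_1 = 16. HB_5(16) = 3·5 + 1. Bump = 19. G_2 = 18.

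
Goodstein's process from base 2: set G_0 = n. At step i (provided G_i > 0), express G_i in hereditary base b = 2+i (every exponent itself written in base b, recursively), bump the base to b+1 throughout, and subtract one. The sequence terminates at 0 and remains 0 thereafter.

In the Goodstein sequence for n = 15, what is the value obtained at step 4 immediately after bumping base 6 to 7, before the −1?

15 —HB2→ 2^(2 + 1) + 2^2 + 2 + 1 —bump→ 3^(3 + 1) + 3^3 + 3 + 1 = 112 —(−1)→ 111
111 —HB3→ 3^(3 + 1) + 3^3 + 3 —bump→ 4^(4 + 1) + 4^4 + 4 = 1284 —(−1)→ 1283
1283 —HB4→ 4^(4 + 1) + 4^4 + 3 —bump→ 5^(5 + 1) + 5^5 + 3 = 18753 —(−1)→ 18752
18752 —HB5→ 5^(5 + 1) + 5^5 + 2 —bump→ 6^(6 + 1) + 6^6 + 2 = 326594 —(−1)→ 326593

6588345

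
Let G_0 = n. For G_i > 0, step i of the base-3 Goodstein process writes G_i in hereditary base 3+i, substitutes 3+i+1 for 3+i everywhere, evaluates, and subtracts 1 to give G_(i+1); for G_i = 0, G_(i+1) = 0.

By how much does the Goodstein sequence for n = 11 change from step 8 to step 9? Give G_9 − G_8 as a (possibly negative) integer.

step 0: 11 = 3^2 + 2; sub 4 for 3: 4^2 + 2; = 18; G_1 = 18−1 = 17
step 1: 17 = 4^2 + 1; sub 5 for 4: 5^2 + 1; = 26; G_2 = 26−1 = 25
step 2: 25 = 5^2; sub 6 for 5: 6^2; = 36; G_3 = 36−1 = 35
step 3: 35 = 5·6 + 5; sub 7 for 6: 5·7 + 5; = 40; G_4 = 40−1 = 39
step 4: 39 = 5·7 + 4; sub 8 for 7: 5·8 + 4; = 44; G_5 = 44−1 = 43
step 5: 43 = 5·8 + 3; sub 9 for 8: 5·9 + 3; = 48; G_6 = 48−1 = 47
step 6: 47 = 5·9 + 2; sub 10 for 9: 5·10 + 2; = 52; G_7 = 52−1 = 51
step 7: 51 = 5·10 + 1; sub 11 for 10: 5·11 + 1; = 56; G_8 = 56−1 = 55
step 8: 55 = 5·11; sub 12 for 11: 5·12; = 60; G_9 = 60−1 = 59

4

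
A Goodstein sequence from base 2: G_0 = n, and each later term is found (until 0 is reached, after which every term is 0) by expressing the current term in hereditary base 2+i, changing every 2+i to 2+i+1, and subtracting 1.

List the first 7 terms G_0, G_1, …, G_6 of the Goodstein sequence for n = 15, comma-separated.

15, 111, 1283, 18752, 326593, 6588344, 150994943

base 2: 15 = 2^(2 + 1) + 2^2 + 2 + 1; at 3: 3^(3 + 1) + 3^3 + 3 + 1 = 112; next = 111
base 3: 111 = 3^(3 + 1) + 3^3 + 3; at 4: 4^(4 + 1) + 4^4 + 4 = 1284; next = 1283
base 4: 1283 = 4^(4 + 1) + 4^4 + 3; at 5: 5^(5 + 1) + 5^5 + 3 = 18753; next = 18752
base 5: 18752 = 5^(5 + 1) + 5^5 + 2; at 6: 6^(6 + 1) + 6^6 + 2 = 326594; next = 326593
base 6: 326593 = 6^(6 + 1) + 6^6 + 1; at 7: 7^(7 + 1) + 7^7 + 1 = 6588345; next = 6588344
base 7: 6588344 = 7^(7 + 1) + 7^7; at 8: 8^(8 + 1) + 8^8 = 150994944; next = 150994943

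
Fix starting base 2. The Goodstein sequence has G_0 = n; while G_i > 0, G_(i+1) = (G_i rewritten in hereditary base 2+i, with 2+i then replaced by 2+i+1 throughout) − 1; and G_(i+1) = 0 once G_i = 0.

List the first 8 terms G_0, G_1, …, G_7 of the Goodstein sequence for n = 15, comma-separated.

(0) 15|_2 = 2^(2 + 1) + 2^2 + 2 + 1 ↦ 3^(3 + 1) + 3^3 + 3 + 1|_3 = 112 ⇒ 111
(1) 111|_3 = 3^(3 + 1) + 3^3 + 3 ↦ 4^(4 + 1) + 4^4 + 4|_4 = 1284 ⇒ 1283
(2) 1283|_4 = 4^(4 + 1) + 4^4 + 3 ↦ 5^(5 + 1) + 5^5 + 3|_5 = 18753 ⇒ 18752
(3) 18752|_5 = 5^(5 + 1) + 5^5 + 2 ↦ 6^(6 + 1) + 6^6 + 2|_6 = 326594 ⇒ 326593
(4) 326593|_6 = 6^(6 + 1) + 6^6 + 1 ↦ 7^(7 + 1) + 7^7 + 1|_7 = 6588345 ⇒ 6588344
(5) 6588344|_7 = 7^(7 + 1) + 7^7 ↦ 8^(8 + 1) + 8^8|_8 = 150994944 ⇒ 150994943
(6) 150994943|_8 = 8^(8 + 1) + 7·8^7 + 7·8^6 + 7·8^5 + 7·8^4 + 7·8^3 + 7·8^2 + 7·8 + 7 ↦ 9^(9 + 1) + 7·9^7 + 7·9^6 + 7·9^5 + 7·9^4 + 7·9^3 + 7·9^2 + 7·9 + 7|_9 = 3524450281 ⇒ 3524450280

15, 111, 1283, 18752, 326593, 6588344, 150994943, 3524450280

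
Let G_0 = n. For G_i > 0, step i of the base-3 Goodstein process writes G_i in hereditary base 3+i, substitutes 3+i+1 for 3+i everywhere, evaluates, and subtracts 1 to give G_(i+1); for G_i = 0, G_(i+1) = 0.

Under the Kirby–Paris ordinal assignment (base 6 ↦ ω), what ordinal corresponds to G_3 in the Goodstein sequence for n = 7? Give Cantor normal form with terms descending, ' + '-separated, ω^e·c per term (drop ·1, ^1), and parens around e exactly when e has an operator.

[0] 7 ≡ 2·3 + 1 (base 3). Lift 4: 9. −1: 8.
[1] 8 ≡ 2·4 (base 4). Lift 5: 10. −1: 9.
[2] 9 ≡ 5 + 4 (base 5). Lift 6: 10. −1: 9.

ω + 3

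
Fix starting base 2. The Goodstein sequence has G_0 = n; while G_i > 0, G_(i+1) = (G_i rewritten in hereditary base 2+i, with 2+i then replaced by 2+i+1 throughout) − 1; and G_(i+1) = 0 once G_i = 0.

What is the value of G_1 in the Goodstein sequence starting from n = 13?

[0] 13 ≡ 2^(2 + 1) + 2^2 + 1 (base 2). Lift 3: 109. −1: 108.
[1] 108 ≡ 3^(3 + 1) + 3^3 (base 3). Lift 4: 1280. −1: 1279.

108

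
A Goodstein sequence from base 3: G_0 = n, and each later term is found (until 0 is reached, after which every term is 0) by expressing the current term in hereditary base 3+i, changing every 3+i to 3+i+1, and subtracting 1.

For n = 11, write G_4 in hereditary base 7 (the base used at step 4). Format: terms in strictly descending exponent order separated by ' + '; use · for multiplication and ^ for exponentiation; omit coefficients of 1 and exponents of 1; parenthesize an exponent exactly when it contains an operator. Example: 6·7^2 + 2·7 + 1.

5·7 + 4

G_0 = 11. HB_3(11) = 3^2 + 2. Bump = 18. G_1 = 17.
G_1 = 17. HB_4(17) = 4^2 + 1. Bump = 26. G_2 = 25.
G_2 = 25. HB_5(25) = 5^2. Bump = 36. G_3 = 35.
G_3 = 35. HB_6(35) = 5·6 + 5. Bump = 40. G_4 = 39.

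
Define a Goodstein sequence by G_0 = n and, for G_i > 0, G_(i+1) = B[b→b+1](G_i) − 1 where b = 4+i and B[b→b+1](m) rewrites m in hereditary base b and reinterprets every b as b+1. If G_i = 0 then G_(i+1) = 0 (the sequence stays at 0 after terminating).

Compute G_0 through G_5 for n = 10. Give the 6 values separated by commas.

10 —HB4→ 2·4 + 2 —bump→ 2·5 + 2 = 12 —(−1)→ 11
11 —HB5→ 2·5 + 1 —bump→ 2·6 + 1 = 13 —(−1)→ 12
12 —HB6→ 2·6 —bump→ 2·7 = 14 —(−1)→ 13
13 —HB7→ 7 + 6 —bump→ 8 + 6 = 14 —(−1)→ 13
13 —HB8→ 8 + 5 —bump→ 9 + 5 = 14 —(−1)→ 13

10, 11, 12, 13, 13, 13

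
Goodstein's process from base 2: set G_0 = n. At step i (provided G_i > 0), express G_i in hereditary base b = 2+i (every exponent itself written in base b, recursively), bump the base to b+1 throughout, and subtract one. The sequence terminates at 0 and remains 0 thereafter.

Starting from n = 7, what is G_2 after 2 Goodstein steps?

G_0=7  [base 2] 2^2 + 2 + 1  →[2↦3]→  3^3 + 3 + 1 = 31  −1 ⇒ G_1=30
G_1=30  [base 3] 3^3 + 3  →[3↦4]→  4^4 + 4 = 260  −1 ⇒ G_2=259
G_2=259  [base 4] 4^4 + 3  →[4↦5]→  5^5 + 3 = 3128  −1 ⇒ G_3=3127

259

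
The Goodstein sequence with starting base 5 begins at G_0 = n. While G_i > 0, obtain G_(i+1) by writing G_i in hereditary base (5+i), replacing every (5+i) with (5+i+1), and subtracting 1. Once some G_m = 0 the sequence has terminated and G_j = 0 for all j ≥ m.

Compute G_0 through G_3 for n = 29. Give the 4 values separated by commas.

step 0: 29 = 5^2 + 4; sub 6 for 5: 6^2 + 4; = 40; G_1 = 40−1 = 39
step 1: 39 = 6^2 + 3; sub 7 for 6: 7^2 + 3; = 52; G_2 = 52−1 = 51
step 2: 51 = 7^2 + 2; sub 8 for 7: 8^2 + 2; = 66; G_3 = 66−1 = 65

29, 39, 51, 65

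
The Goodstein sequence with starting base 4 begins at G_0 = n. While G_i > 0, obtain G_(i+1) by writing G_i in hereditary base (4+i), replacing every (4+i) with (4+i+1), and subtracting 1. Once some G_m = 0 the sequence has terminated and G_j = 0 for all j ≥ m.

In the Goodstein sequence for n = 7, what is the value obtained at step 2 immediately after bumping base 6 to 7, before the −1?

8

step 0: 7 = 4 + 3; sub 5 for 4: 5 + 3; = 8; G_1 = 8−1 = 7
step 1: 7 = 5 + 2; sub 6 for 5: 6 + 2; = 8; G_2 = 8−1 = 7
step 2: 7 = 6 + 1; sub 7 for 6: 7 + 1; = 8; G_3 = 8−1 = 7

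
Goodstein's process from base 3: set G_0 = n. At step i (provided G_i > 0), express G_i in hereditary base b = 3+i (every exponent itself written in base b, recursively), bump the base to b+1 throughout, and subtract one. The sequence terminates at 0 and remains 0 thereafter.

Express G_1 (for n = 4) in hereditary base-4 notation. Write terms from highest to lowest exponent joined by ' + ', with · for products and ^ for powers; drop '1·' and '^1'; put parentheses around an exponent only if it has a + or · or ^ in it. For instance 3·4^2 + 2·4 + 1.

4

i=0: 4 = 3 + 1 (b=3); 3→4: 4 + 1 = 5; 5−1 = 4
i=1: 4 = 4 (b=4); 4→5: 5 = 5; 5−1 = 4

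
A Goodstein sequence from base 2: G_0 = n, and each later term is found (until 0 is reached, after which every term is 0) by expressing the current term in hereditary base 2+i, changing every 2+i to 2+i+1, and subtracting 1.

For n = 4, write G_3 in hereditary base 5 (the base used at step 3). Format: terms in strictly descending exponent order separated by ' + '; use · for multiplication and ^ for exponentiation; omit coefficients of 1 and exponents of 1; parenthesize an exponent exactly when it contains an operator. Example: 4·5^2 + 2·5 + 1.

2·5^2 + 2·5

i=0: 4 = 2^2 (b=2); 2→3: 3^3 = 27; 27−1 = 26
i=1: 26 = 2·3^2 + 2·3 + 2 (b=3); 3→4: 2·4^2 + 2·4 + 2 = 42; 42−1 = 41
i=2: 41 = 2·4^2 + 2·4 + 1 (b=4); 4→5: 2·5^2 + 2·5 + 1 = 61; 61−1 = 60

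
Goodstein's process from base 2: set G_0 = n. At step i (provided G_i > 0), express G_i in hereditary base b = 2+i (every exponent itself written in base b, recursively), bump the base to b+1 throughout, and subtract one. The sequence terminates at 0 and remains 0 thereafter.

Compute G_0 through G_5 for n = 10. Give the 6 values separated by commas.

10, 83, 1025, 15625, 279935, 4215754

10 —HB2→ 2^(2 + 1) + 2 —bump→ 3^(3 + 1) + 3 = 84 —(−1)→ 83
83 —HB3→ 3^(3 + 1) + 2 —bump→ 4^(4 + 1) + 2 = 1026 —(−1)→ 1025
1025 —HB4→ 4^(4 + 1) + 1 —bump→ 5^(5 + 1) + 1 = 15626 —(−1)→ 15625
15625 —HB5→ 5^(5 + 1) —bump→ 6^(6 + 1) = 279936 —(−1)→ 279935
279935 —HB6→ 5·6^6 + 5·6^5 + 5·6^4 + 5·6^3 + 5·6^2 + 5·6 + 5 —bump→ 5·7^7 + 5·7^5 + 5·7^4 + 5·7^3 + 5·7^2 + 5·7 + 5 = 4215755 —(−1)→ 4215754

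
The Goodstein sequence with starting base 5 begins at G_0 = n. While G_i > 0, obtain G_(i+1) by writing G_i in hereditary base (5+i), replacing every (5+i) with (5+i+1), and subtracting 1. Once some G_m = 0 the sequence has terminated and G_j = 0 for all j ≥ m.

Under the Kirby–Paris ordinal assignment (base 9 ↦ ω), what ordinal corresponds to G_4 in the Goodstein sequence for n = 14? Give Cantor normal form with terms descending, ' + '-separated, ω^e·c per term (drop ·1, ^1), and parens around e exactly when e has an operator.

step 0: 14 = 2·5 + 4; sub 6 for 5: 2·6 + 4; = 16; G_1 = 16−1 = 15
step 1: 15 = 2·6 + 3; sub 7 for 6: 2·7 + 3; = 17; G_2 = 17−1 = 16
step 2: 16 = 2·7 + 2; sub 8 for 7: 2·8 + 2; = 18; G_3 = 18−1 = 17
step 3: 17 = 2·8 + 1; sub 9 for 8: 2·9 + 1; = 19; G_4 = 19−1 = 18
step 4: 18 = 2·9; sub 10 for 9: 2·10; = 20; G_5 = 20−1 = 19

ω·2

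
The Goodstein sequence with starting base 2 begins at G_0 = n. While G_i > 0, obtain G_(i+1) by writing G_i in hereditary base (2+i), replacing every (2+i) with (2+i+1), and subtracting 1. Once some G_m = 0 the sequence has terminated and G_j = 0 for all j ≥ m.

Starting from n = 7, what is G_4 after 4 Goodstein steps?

[0] 7 ≡ 2^2 + 2 + 1 (base 2). Lift 3: 31. −1: 30.
[1] 30 ≡ 3^3 + 3 (base 3). Lift 4: 260. −1: 259.
[2] 259 ≡ 4^4 + 3 (base 4). Lift 5: 3128. −1: 3127.
[3] 3127 ≡ 5^5 + 2 (base 5). Lift 6: 46658. −1: 46657.
[4] 46657 ≡ 6^6 + 1 (base 6). Lift 7: 823544. −1: 823543.

46657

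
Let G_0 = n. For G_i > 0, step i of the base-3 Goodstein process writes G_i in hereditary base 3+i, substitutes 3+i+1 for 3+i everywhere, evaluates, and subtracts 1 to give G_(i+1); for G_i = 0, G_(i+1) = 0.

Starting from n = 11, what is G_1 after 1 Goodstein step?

17

G_0 = 11. HB_3(11) = 3^2 + 2. Bump = 18. G_1 = 17.
G_1 = 17. HB_4(17) = 4^2 + 1. Bump = 26. G_2 = 25.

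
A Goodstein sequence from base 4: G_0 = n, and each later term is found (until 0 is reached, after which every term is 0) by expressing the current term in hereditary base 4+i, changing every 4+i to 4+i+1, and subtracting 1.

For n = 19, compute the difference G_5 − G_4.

6

G_0 = 19. HB_4(19) = 4^2 + 3. Bump = 28. G_1 = 27.
G_1 = 27. HB_5(27) = 5^2 + 2. Bump = 38. G_2 = 37.
G_2 = 37. HB_6(37) = 6^2 + 1. Bump = 50. G_3 = 49.
G_3 = 49. HB_7(49) = 7^2. Bump = 64. G_4 = 63.
G_4 = 63. HB_8(63) = 7·8 + 7. Bump = 70. G_5 = 69.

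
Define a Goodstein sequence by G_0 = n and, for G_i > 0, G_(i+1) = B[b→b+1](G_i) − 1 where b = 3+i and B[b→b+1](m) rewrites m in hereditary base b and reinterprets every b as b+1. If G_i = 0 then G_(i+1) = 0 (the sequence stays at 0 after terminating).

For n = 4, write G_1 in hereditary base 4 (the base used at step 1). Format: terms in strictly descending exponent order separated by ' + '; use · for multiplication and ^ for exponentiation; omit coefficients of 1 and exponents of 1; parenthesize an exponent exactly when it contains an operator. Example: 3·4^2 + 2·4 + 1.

G_0 = 4. HB_3(4) = 3 + 1. Bump = 5. G_1 = 4.
G_1 = 4. HB_4(4) = 4. Bump = 5. G_2 = 4.

4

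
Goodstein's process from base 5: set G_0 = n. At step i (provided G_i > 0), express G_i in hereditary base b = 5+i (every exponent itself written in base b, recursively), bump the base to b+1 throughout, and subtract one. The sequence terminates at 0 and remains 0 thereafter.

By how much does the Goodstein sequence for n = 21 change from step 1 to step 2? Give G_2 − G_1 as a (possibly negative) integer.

3

i=0: 21 = 4·5 + 1 (b=5); 5→6: 4·6 + 1 = 25; 25−1 = 24
i=1: 24 = 4·6 (b=6); 6→7: 4·7 = 28; 28−1 = 27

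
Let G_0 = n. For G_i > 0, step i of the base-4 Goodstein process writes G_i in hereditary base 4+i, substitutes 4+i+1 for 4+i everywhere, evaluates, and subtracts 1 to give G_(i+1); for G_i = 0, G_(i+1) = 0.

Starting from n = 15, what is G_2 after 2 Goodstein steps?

base 4: 15 = 3·4 + 3; at 5: 3·5 + 3 = 18; next = 17
base 5: 17 = 3·5 + 2; at 6: 3·6 + 2 = 20; next = 19
base 6: 19 = 3·6 + 1; at 7: 3·7 + 1 = 22; next = 21

19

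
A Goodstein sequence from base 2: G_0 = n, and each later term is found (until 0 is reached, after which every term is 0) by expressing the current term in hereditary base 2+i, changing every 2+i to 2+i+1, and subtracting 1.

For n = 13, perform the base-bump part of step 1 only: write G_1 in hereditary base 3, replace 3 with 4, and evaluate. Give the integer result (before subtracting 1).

step 0: 13 = 2^(2 + 1) + 2^2 + 1; sub 3 for 2: 3^(3 + 1) + 3^3 + 1; = 109; G_1 = 109−1 = 108
step 1: 108 = 3^(3 + 1) + 3^3; sub 4 for 3: 4^(4 + 1) + 4^4; = 1280; G_2 = 1280−1 = 1279

1280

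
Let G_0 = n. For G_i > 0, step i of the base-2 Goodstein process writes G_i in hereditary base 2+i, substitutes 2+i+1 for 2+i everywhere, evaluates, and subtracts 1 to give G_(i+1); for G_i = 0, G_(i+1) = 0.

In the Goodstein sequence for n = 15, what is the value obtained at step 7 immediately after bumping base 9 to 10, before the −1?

[0] 15 ≡ 2^(2 + 1) + 2^2 + 2 + 1 (base 2). Lift 3: 112. −1: 111.
[1] 111 ≡ 3^(3 + 1) + 3^3 + 3 (base 3). Lift 4: 1284. −1: 1283.
[2] 1283 ≡ 4^(4 + 1) + 4^4 + 3 (base 4). Lift 5: 18753. −1: 18752.
[3] 18752 ≡ 5^(5 + 1) + 5^5 + 2 (base 5). Lift 6: 326594. −1: 326593.
[4] 326593 ≡ 6^(6 + 1) + 6^6 + 1 (base 6). Lift 7: 6588345. −1: 6588344.
[5] 6588344 ≡ 7^(7 + 1) + 7^7 (base 7). Lift 8: 150994944. −1: 150994943.
[6] 150994943 ≡ 8^(8 + 1) + 7·8^7 + 7·8^6 + 7·8^5 + 7·8^4 + 7·8^3 + 7·8^2 + 7·8 + 7 (base 8). Lift 9: 3524450281. −1: 3524450280.
[7] 3524450280 ≡ 9^(9 + 1) + 7·9^7 + 7·9^6 + 7·9^5 + 7·9^4 + 7·9^3 + 7·9^2 + 7·9 + 6 (base 9). Lift 10: 100077777776. −1: 100077777775.

100077777776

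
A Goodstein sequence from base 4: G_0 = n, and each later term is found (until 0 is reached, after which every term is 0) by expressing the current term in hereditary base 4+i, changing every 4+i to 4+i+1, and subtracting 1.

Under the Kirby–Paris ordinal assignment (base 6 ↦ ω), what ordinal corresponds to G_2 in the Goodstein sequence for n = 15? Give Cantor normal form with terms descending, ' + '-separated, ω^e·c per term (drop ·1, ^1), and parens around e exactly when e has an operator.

ω·3 + 1

G_0 = 15. HB_4(15) = 3·4 + 3. Bump = 18. G_1 = 17.
G_1 = 17. HB_5(17) = 3·5 + 2. Bump = 20. G_2 = 19.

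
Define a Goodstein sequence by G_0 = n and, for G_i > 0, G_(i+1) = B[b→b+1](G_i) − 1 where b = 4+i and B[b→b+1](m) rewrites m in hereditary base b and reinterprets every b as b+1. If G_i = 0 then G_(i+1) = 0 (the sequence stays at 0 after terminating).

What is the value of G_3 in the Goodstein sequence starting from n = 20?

51

G_0 = 20. HB_4(20) = 4^2 + 4. Bump = 30. G_1 = 29.
G_1 = 29. HB_5(29) = 5^2 + 4. Bump = 40. G_2 = 39.
G_2 = 39. HB_6(39) = 6^2 + 3. Bump = 52. G_3 = 51.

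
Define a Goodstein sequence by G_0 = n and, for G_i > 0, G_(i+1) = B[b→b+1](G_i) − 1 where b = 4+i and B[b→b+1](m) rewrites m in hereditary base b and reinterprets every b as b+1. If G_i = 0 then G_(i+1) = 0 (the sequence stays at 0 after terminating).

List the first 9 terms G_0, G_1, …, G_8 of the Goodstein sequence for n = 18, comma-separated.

18, 26, 36, 48, 53, 58, 63, 68, 73

base 4: 18 = 4^2 + 2; at 5: 5^2 + 2 = 27; next = 26
base 5: 26 = 5^2 + 1; at 6: 6^2 + 1 = 37; next = 36
base 6: 36 = 6^2; at 7: 7^2 = 49; next = 48
base 7: 48 = 6·7 + 6; at 8: 6·8 + 6 = 54; next = 53
base 8: 53 = 6·8 + 5; at 9: 6·9 + 5 = 59; next = 58
base 9: 58 = 6·9 + 4; at 10: 6·10 + 4 = 64; next = 63
base 10: 63 = 6·10 + 3; at 11: 6·11 + 3 = 69; next = 68
base 11: 68 = 6·11 + 2; at 12: 6·12 + 2 = 74; next = 73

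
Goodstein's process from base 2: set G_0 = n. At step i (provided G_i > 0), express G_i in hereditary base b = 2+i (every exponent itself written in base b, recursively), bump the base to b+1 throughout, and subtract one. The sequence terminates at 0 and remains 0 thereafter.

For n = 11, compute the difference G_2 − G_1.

943

base 2: 11 = 2^(2 + 1) + 2 + 1; at 3: 3^(3 + 1) + 3 + 1 = 85; next = 84
base 3: 84 = 3^(3 + 1) + 3; at 4: 4^(4 + 1) + 4 = 1028; next = 1027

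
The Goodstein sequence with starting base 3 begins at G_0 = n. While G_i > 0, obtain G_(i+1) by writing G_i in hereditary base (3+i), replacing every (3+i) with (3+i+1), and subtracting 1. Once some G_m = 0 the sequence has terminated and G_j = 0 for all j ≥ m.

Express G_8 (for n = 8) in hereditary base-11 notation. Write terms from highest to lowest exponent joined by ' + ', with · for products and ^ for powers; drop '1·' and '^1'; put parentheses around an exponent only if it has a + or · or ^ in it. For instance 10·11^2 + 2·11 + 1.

11

(0) 8|_3 = 2·3 + 2 ↦ 2·4 + 2|_4 = 10 ⇒ 9
(1) 9|_4 = 2·4 + 1 ↦ 2·5 + 1|_5 = 11 ⇒ 10
(2) 10|_5 = 2·5 ↦ 2·6|_6 = 12 ⇒ 11
(3) 11|_6 = 6 + 5 ↦ 7 + 5|_7 = 12 ⇒ 11
(4) 11|_7 = 7 + 4 ↦ 8 + 4|_8 = 12 ⇒ 11
(5) 11|_8 = 8 + 3 ↦ 9 + 3|_9 = 12 ⇒ 11
(6) 11|_9 = 9 + 2 ↦ 10 + 2|_10 = 12 ⇒ 11
(7) 11|_10 = 10 + 1 ↦ 11 + 1|_11 = 12 ⇒ 11
(8) 11|_11 = 11 ↦ 12|_12 = 12 ⇒ 11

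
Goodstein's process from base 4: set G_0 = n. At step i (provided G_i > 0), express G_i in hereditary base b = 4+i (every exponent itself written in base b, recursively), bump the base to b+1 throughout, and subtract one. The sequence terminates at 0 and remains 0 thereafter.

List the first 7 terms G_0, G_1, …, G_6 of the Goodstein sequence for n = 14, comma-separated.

14, 16, 18, 20, 21, 22, 23

step 0: 14 = 3·4 + 2; sub 5 for 4: 3·5 + 2; = 17; G_1 = 17−1 = 16
step 1: 16 = 3·5 + 1; sub 6 for 5: 3·6 + 1; = 19; G_2 = 19−1 = 18
step 2: 18 = 3·6; sub 7 for 6: 3·7; = 21; G_3 = 21−1 = 20
step 3: 20 = 2·7 + 6; sub 8 for 7: 2·8 + 6; = 22; G_4 = 22−1 = 21
step 4: 21 = 2·8 + 5; sub 9 for 8: 2·9 + 5; = 23; G_5 = 23−1 = 22
step 5: 22 = 2·9 + 4; sub 10 for 9: 2·10 + 4; = 24; G_6 = 24−1 = 23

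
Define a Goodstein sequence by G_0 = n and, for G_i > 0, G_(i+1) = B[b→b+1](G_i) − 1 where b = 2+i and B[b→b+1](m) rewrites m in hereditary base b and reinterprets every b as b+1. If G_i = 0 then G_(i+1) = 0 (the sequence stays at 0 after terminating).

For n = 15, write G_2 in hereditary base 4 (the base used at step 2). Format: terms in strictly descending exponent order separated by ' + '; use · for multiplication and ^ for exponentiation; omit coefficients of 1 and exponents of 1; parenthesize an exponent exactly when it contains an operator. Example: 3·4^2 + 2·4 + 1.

(0) 15|_2 = 2^(2 + 1) + 2^2 + 2 + 1 ↦ 3^(3 + 1) + 3^3 + 3 + 1|_3 = 112 ⇒ 111
(1) 111|_3 = 3^(3 + 1) + 3^3 + 3 ↦ 4^(4 + 1) + 4^4 + 4|_4 = 1284 ⇒ 1283
(2) 1283|_4 = 4^(4 + 1) + 4^4 + 3 ↦ 5^(5 + 1) + 5^5 + 3|_5 = 18753 ⇒ 18752

4^(4 + 1) + 4^4 + 3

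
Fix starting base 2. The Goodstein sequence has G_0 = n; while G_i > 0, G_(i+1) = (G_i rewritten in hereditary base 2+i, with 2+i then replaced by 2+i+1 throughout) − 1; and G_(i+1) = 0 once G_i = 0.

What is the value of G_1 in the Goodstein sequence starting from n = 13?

base 2: 13 = 2^(2 + 1) + 2^2 + 1; at 3: 3^(3 + 1) + 3^3 + 1 = 109; next = 108
base 3: 108 = 3^(3 + 1) + 3^3; at 4: 4^(4 + 1) + 4^4 = 1280; next = 1279

108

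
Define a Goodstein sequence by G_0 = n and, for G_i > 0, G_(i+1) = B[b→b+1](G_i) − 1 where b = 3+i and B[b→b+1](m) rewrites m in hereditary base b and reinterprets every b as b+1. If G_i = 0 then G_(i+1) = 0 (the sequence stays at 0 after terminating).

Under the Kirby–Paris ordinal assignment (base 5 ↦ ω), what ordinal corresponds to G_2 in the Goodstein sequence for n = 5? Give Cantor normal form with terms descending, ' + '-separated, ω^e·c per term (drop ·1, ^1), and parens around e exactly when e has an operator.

(0) 5|_3 = 3 + 2 ↦ 4 + 2|_4 = 6 ⇒ 5
(1) 5|_4 = 4 + 1 ↦ 5 + 1|_5 = 6 ⇒ 5
(2) 5|_5 = 5 ↦ 6|_6 = 6 ⇒ 5

ω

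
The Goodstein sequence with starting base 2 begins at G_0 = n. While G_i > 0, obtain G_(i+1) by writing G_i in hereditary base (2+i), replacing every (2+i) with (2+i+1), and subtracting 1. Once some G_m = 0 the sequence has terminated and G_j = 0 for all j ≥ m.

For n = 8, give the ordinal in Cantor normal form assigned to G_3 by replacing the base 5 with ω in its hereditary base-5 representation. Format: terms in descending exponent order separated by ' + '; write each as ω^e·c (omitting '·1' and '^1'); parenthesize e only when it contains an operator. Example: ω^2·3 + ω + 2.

i=0: 8 = 2^(2 + 1) (b=2); 2→3: 3^(3 + 1) = 81; 81−1 = 80
i=1: 80 = 2·3^3 + 2·3^2 + 2·3 + 2 (b=3); 3→4: 2·4^4 + 2·4^2 + 2·4 + 2 = 554; 554−1 = 553
i=2: 553 = 2·4^4 + 2·4^2 + 2·4 + 1 (b=4); 4→5: 2·5^5 + 2·5^2 + 2·5 + 1 = 6311; 6311−1 = 6310
i=3: 6310 = 2·5^5 + 2·5^2 + 2·5 (b=5); 5→6: 2·6^6 + 2·6^2 + 2·6 = 93396; 93396−1 = 93395

ω^ω·2 + ω^2·2 + ω·2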